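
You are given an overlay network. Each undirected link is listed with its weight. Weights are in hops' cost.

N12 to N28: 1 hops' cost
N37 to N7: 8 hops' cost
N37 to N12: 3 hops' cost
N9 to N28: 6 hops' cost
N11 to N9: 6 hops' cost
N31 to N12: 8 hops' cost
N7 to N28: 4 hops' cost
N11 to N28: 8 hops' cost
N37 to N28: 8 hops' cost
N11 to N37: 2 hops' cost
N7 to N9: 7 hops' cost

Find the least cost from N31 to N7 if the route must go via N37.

Best N31 to N37: N31–N12–N37 costing 11
Shortest N37→N7: N37–N7 = 8
Total via N37: 11 + 8 = 19 hops' cost.

19 hops' cost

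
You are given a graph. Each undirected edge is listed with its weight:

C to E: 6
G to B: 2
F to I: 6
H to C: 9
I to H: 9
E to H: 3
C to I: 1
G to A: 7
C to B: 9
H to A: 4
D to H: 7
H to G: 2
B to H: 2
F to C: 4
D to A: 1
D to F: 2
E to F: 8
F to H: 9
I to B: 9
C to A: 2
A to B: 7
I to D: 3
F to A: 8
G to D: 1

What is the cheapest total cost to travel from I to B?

6

Candidate routes:
I - D - G - B: 3+1+2 = 6
I - C - A - D - G - B: 1+2+1+1+2 = 7
Cheapest is I - D - G - B at 6.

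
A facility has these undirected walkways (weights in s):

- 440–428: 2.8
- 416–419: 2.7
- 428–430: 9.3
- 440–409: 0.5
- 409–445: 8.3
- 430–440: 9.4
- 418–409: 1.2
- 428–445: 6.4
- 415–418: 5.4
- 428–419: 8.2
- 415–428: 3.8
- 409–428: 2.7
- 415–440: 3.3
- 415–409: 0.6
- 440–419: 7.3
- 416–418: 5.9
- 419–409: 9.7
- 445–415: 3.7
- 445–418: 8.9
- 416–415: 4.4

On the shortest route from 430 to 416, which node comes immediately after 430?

440

Enumerating some paths:
430 → 440 → 409 → 415 → 416: 9.4+0.5+0.6+4.4 = 14.9
430 → 440 → 409 → 418 → 416: 9.4+0.5+1.2+5.9 = 17
Cheapest is 430 → 440 → 409 → 415 → 416 at 14.9 s.
So from 430 the first move is to 440.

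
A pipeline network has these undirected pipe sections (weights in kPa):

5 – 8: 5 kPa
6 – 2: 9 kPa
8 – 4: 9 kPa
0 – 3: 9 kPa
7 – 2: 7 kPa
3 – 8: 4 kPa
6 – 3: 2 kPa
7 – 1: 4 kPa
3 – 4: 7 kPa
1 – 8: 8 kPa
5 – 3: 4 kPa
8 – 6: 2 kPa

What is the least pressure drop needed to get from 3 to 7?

Compare a few routes:
3 → 8 → 1 → 7: 4+8+4 = 16
3 → 8 → 6 → 2 → 7: 4+2+9+7 = 22
3 → 6 → 2 → 7: 2+9+7 = 18
3 → 5 → 8 → 1 → 7: 4+5+8+4 = 21
Cheapest is 3 → 8 → 1 → 7 at 16 kPa.

16 kPa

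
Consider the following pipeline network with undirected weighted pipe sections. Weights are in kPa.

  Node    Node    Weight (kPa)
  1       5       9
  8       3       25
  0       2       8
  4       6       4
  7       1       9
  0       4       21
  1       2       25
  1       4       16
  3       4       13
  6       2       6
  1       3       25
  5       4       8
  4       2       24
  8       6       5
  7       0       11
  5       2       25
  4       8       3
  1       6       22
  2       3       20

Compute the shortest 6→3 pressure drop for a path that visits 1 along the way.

45 kPa

Best 6 to 1: 6–4–1 costing 20
Shortest 1→3: 1–3 = 25
Total via 1: 20 + 25 = 45 kPa.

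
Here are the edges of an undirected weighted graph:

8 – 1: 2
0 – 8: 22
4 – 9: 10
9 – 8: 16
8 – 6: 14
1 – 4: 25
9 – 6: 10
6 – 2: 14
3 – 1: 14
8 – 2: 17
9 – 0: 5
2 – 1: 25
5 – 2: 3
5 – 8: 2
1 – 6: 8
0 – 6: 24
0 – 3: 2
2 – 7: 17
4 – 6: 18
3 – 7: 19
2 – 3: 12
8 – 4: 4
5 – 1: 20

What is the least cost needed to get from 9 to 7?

26

Running Dijkstra from 9:
9: 0
0: 5  (via 9)
3: 7  (via 0)
4: 10  (via 9)
6: 10  (via 9)
8: 14  (via 4)
1: 16  (via 8)
5: 16  (via 8)
2: 19  (via 3)
7: 26  (via 3)
Shortest route: 9–0–3–7 = 26.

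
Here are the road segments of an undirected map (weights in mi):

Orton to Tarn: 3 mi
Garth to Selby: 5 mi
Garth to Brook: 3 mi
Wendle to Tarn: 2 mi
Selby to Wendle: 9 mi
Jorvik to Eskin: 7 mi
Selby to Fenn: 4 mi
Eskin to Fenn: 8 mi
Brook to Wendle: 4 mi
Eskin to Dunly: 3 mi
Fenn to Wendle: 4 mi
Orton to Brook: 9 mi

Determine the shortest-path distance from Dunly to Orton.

Enumerating some paths:
Dunly → Eskin → Fenn → Wendle → Brook → Orton: 3+8+4+4+9 = 28
Dunly → Eskin → Fenn → Selby → Wendle → Tarn → Orton: 3+8+4+9+2+3 = 29
Dunly → Eskin → Fenn → Wendle → Tarn → Orton: 3+8+4+2+3 = 20
The minimum is 20 mi via Dunly → Eskin → Fenn → Wendle → Tarn → Orton.

20 mi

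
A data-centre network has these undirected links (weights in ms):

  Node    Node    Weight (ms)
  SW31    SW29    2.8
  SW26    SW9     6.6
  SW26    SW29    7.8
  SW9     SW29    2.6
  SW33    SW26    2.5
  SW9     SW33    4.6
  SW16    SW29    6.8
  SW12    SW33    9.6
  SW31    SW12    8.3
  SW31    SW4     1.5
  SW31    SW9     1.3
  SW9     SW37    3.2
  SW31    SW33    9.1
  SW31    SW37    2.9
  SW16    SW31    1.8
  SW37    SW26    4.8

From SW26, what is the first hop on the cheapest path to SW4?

SW37

Candidate routes:
SW26–SW37–SW9–SW31–SW4: 4.8+3.2+1.3+1.5 = 10.8
SW26–SW9–SW31–SW4: 6.6+1.3+1.5 = 9.4
SW26–SW33–SW9–SW31–SW4: 2.5+4.6+1.3+1.5 = 9.9
SW26–SW37–SW31–SW4: 4.8+2.9+1.5 = 9.2
Cheapest is SW26–SW37–SW31–SW4 at 9.2 ms.
So from SW26 the first move is to SW37.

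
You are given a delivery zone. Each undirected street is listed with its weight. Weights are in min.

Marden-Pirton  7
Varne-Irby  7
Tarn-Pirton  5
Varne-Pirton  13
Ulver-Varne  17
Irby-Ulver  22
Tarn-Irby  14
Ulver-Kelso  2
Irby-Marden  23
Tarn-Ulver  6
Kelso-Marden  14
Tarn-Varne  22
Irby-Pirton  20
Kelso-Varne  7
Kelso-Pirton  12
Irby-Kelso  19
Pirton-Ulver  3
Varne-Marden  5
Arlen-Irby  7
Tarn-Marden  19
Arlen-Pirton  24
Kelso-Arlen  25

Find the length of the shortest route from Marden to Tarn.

Candidate routes:
Marden–Pirton–Tarn: 7+5 = 12
Marden–Pirton–Ulver–Tarn: 7+3+6 = 16
Marden–Tarn: 19 = 19
Marden–Varne–Kelso–Ulver–Tarn: 5+7+2+6 = 20
The minimum is 12 min via Marden–Pirton–Tarn.

12 min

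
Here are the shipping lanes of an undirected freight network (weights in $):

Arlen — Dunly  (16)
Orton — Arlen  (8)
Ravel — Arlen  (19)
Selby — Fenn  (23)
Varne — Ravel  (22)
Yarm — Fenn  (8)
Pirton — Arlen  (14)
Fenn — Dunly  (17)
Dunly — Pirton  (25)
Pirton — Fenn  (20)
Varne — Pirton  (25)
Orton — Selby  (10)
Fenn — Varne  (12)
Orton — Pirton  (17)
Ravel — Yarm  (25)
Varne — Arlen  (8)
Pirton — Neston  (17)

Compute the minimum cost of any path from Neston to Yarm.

$45

Shortest distances from Neston:
Neston: 0
Pirton: 17  (via Neston)
Arlen: 31  (via Pirton)
Orton: 34  (via Pirton)
Fenn: 37  (via Pirton)
Varne: 39  (via Arlen)
Dunly: 42  (via Pirton)
Selby: 44  (via Orton)
Yarm: 45  (via Fenn)
Shortest route: Neston–Pirton–Fenn–Yarm = $45.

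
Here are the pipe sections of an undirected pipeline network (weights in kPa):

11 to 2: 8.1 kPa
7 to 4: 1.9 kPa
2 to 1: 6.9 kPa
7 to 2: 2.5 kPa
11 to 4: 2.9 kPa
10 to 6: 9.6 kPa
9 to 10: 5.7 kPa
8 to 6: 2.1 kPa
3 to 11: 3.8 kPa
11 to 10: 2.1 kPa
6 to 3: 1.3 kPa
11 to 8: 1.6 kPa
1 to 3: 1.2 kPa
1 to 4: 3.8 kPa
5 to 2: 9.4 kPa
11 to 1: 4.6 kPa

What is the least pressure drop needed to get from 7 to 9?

Shortest distances from 7:
7: 0
4: 1.9  (via 7)
2: 2.5  (via 7)
11: 4.8  (via 4)
1: 5.7  (via 4)
8: 6.4  (via 11)
3: 6.9  (via 1)
10: 6.9  (via 11)
6: 8.2  (via 3)
5: 11.9  (via 2)
9: 12.6  (via 10)
Shortest route: 7–4–11–10–9 = 12.6 kPa.

12.6 kPa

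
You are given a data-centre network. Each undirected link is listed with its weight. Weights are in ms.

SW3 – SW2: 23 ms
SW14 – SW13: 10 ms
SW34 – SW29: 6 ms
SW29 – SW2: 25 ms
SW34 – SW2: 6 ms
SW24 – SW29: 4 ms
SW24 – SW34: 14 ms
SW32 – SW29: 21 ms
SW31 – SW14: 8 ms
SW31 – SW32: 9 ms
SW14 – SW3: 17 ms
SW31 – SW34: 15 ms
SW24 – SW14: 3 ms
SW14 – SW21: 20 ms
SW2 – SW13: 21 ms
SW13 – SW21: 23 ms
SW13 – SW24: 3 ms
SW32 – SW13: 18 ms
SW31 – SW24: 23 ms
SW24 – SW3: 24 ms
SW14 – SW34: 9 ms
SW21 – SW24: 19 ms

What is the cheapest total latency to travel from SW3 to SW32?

Candidate routes:
SW3 - SW14 - SW31 - SW32: 17+8+9 = 34
SW3 - SW24 - SW14 - SW31 - SW32: 24+3+8+9 = 44
SW3 - SW14 - SW24 - SW13 - SW32: 17+3+3+18 = 41
SW3 - SW14 - SW24 - SW29 - SW32: 17+3+4+21 = 45
Cheapest is SW3 - SW14 - SW31 - SW32 at 34 ms.

34 ms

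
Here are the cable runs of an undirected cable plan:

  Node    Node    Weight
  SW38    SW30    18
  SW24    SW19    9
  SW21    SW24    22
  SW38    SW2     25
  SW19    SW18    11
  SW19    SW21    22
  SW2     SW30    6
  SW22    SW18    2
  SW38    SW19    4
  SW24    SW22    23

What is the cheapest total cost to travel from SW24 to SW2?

Enumerating some paths:
SW24 - SW22 - SW18 - SW19 - SW38 - SW30 - SW2: 23+2+11+4+18+6 = 64
SW24 - SW22 - SW18 - SW19 - SW38 - SW2: 23+2+11+4+25 = 65
SW24 - SW19 - SW38 - SW30 - SW2: 9+4+18+6 = 37
SW24 - SW19 - SW38 - SW2: 9+4+25 = 38
The minimum is 37 via SW24 - SW19 - SW38 - SW30 - SW2.

37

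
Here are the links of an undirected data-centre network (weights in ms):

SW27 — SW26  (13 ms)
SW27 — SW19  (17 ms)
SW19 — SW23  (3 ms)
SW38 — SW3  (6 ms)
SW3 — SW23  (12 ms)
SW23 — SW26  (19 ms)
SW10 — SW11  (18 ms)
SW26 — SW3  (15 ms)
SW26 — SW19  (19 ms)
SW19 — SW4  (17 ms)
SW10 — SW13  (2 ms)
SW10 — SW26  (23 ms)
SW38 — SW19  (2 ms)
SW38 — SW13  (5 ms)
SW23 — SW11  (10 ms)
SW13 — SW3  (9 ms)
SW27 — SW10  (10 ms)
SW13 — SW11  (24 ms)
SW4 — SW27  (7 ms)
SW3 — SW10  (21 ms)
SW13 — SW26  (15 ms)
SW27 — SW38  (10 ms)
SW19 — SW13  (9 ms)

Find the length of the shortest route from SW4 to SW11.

30 ms

Compare a few routes:
SW4 - SW19 - SW23 - SW11: 17+3+10 = 30
SW4 - SW27 - SW10 - SW11: 7+10+18 = 35
SW4 - SW27 - SW38 - SW19 - SW23 - SW11: 7+10+2+3+10 = 32
The minimum is 30 ms via SW4 - SW19 - SW23 - SW11.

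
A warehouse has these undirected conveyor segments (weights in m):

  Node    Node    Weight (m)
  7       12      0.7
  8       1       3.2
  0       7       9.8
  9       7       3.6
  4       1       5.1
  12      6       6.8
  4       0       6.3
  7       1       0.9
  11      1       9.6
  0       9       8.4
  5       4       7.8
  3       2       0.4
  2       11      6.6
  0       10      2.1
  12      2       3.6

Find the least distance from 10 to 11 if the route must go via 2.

22.8 m

Best 10 to 2: 10–0–7–12–2 costing 16.2
Best 2 to 11: 2–11 costing 6.6
Total via 2: 16.2 + 6.6 = 22.8 m.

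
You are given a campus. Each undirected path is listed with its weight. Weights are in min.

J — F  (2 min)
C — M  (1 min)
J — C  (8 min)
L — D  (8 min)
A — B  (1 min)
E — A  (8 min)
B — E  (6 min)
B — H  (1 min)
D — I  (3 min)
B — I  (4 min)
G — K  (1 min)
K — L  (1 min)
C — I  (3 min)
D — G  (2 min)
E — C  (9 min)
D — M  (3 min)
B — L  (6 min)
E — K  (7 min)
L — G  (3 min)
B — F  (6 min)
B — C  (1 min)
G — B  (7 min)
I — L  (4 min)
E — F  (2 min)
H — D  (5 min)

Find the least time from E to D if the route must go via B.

11 min

Best E to B: E → B costing 6
Shortest B→D: B → C → M → D = 5
Total via B: 6 + 5 = 11 min.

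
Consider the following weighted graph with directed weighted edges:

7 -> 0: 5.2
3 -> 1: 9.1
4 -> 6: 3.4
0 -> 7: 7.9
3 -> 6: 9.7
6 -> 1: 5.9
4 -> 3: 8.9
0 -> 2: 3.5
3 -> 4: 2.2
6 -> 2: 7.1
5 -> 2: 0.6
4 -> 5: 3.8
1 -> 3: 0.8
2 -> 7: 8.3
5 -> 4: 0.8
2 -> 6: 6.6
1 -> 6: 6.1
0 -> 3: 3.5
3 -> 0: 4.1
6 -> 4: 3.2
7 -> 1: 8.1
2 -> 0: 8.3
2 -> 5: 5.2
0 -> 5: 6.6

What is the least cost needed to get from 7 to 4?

Shortest distances from 7:
7: 0
0: 5.2  (via 7)
1: 8.1  (via 7)
2: 8.7  (via 0)
3: 8.7  (via 0)
4: 10.9  (via 3)
Shortest route: 7 → 0 → 3 → 4 = 10.9.

10.9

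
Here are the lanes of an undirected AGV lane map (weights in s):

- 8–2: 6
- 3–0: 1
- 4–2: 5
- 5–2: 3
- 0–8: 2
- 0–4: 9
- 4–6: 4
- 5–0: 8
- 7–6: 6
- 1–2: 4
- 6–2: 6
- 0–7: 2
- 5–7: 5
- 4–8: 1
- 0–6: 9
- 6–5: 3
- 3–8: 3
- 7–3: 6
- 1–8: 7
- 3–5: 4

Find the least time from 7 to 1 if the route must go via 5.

12 s

Best 7 to 5: 7 → 5 costing 5
Shortest 5→1: 5 → 2 → 1 = 7
Total via 5: 5 + 7 = 12 s.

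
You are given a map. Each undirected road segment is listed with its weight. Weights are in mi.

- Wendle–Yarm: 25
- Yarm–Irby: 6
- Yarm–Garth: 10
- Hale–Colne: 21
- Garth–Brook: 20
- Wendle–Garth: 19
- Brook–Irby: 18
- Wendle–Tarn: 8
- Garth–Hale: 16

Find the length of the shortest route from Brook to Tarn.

47 mi

Candidate routes:
Brook - Irby - Yarm - Garth - Wendle - Tarn: 18+6+10+19+8 = 61
Brook - Irby - Yarm - Wendle - Tarn: 18+6+25+8 = 57
Brook - Garth - Wendle - Tarn: 20+19+8 = 47
Brook - Garth - Yarm - Wendle - Tarn: 20+10+25+8 = 63
The minimum is 47 mi via Brook - Garth - Wendle - Tarn.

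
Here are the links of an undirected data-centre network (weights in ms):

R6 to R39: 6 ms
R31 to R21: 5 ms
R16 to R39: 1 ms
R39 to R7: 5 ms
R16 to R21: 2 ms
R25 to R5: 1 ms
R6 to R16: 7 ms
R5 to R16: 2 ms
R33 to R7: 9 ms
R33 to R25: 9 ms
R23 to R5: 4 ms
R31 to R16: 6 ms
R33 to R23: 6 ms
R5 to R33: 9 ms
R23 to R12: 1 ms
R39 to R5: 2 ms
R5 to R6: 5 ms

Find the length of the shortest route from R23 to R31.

12 ms

Shortest distances from R23:
R23: 0
R12: 1  (via R23)
R5: 4  (via R23)
R25: 5  (via R5)
R39: 6  (via R5)
R33: 6  (via R23)
R16: 6  (via R5)
R21: 8  (via R16)
R6: 9  (via R5)
R7: 11  (via R39)
R31: 12  (via R16)
Shortest route: R23–R5–R16–R31 = 12 ms.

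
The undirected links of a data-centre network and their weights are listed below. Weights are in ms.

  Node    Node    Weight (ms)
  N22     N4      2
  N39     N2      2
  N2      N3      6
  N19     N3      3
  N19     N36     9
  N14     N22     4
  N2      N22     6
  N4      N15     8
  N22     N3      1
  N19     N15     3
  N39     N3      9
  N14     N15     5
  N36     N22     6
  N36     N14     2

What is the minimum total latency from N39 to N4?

10 ms

Compare a few routes:
N39 → N2 → N22 → N4: 2+6+2 = 10
N39 → N2 → N3 → N22 → N4: 2+6+1+2 = 11
N39 → N3 → N22 → N4: 9+1+2 = 12
N39 → N2 → N3 → N19 → N15 → N4: 2+6+3+3+8 = 22
Cheapest is N39 → N2 → N22 → N4 at 10 ms.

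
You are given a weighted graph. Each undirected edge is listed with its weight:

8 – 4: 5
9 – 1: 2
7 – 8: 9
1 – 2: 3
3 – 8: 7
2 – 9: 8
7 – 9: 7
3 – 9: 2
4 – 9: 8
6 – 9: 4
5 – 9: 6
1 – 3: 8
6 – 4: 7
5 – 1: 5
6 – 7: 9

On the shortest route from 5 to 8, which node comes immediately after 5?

Compare a few routes:
5 → 9 → 3 → 8: 6+2+7 = 15
5 → 9 → 4 → 8: 6+8+5 = 19
5 → 1 → 9 → 3 → 8: 5+2+2+7 = 16
5 → 1 → 9 → 4 → 8: 5+2+8+5 = 20
Cheapest is 5 → 9 → 3 → 8 at 15.
So from 5 the first move is to 9.

9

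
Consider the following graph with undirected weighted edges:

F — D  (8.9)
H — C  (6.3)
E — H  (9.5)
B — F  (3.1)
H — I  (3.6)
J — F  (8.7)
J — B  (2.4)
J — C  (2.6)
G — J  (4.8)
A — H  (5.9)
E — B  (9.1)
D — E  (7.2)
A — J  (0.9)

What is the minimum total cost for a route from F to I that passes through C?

Shortest F→C: F → B → J → C = 8.1
Best C to I: C → H → I costing 9.9
Total via C: 8.1 + 9.9 = 18.

18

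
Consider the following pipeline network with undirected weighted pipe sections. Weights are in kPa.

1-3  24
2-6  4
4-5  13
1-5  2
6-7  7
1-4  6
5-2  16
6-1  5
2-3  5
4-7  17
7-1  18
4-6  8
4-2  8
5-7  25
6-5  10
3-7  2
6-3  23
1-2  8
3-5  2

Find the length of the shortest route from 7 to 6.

7 kPa

Enumerating some paths:
7 - 3 - 5 - 1 - 6: 2+2+2+5 = 11
7 - 3 - 5 - 6: 2+2+10 = 14
7 - 3 - 2 - 6: 2+5+4 = 11
7 - 6: 7 = 7
The minimum is 7 kPa via 7 - 6.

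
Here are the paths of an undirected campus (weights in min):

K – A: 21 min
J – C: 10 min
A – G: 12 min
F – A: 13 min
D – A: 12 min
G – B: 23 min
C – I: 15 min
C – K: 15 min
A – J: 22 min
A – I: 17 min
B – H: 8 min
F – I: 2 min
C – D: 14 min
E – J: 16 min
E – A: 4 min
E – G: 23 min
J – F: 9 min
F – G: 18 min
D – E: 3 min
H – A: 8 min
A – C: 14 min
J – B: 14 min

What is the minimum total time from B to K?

37 min

Compare a few routes:
B → J → C → K: 14+10+15 = 39
B → H → A → K: 8+8+21 = 37
The minimum is 37 min via B → H → A → K.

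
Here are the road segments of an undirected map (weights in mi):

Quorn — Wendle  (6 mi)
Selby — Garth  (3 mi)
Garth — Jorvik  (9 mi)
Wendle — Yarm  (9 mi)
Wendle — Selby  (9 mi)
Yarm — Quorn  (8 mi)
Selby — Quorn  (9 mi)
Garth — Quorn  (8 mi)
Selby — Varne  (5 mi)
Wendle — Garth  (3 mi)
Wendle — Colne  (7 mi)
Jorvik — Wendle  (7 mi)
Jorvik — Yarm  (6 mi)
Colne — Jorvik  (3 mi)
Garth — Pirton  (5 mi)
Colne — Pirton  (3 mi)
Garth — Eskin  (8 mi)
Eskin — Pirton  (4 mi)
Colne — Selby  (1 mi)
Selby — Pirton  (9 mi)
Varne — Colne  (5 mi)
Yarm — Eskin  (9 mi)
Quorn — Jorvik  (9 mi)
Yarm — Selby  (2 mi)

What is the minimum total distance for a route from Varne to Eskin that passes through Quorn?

Best Varne to Quorn: Varne → Selby → Quorn costing 14
Shortest Quorn→Eskin: Quorn → Garth → Eskin = 16
Total via Quorn: 14 + 16 = 30 mi.

30 mi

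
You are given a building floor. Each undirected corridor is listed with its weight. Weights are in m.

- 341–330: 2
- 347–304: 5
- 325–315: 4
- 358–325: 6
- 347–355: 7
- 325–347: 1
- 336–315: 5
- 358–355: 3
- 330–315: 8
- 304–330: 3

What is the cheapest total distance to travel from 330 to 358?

Enumerating some paths:
330–304–347–325–358: 3+5+1+6 = 15
330–304–347–355–358: 3+5+7+3 = 18
330–315–325–347–355–358: 8+4+1+7+3 = 23
330–315–325–358: 8+4+6 = 18
Cheapest is 330–304–347–325–358 at 15 m.

15 m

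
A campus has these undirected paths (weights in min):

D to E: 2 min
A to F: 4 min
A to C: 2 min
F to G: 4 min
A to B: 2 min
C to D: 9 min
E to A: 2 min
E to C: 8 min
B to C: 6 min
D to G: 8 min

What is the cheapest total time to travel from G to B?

10 min

Shortest distances from G:
G: 0
F: 4  (via G)
A: 8  (via F)
D: 8  (via G)
B: 10  (via A)
Shortest route: G → F → A → B = 10 min.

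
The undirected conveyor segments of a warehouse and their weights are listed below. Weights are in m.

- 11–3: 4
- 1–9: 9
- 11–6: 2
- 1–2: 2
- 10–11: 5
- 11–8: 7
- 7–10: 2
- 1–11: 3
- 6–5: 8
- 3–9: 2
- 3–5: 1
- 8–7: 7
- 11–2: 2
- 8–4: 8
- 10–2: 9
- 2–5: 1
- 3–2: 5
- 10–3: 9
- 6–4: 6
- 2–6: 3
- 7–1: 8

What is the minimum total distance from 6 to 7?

9 m

Settle nodes by increasing distance from 6:
6: 0
11: 2  (via 6)
2: 3  (via 6)
5: 4  (via 2)
1: 5  (via 11)
3: 5  (via 5)
4: 6  (via 6)
9: 7  (via 3)
10: 7  (via 11)
7: 9  (via 10)
Shortest route: 6–11–10–7 = 9 m.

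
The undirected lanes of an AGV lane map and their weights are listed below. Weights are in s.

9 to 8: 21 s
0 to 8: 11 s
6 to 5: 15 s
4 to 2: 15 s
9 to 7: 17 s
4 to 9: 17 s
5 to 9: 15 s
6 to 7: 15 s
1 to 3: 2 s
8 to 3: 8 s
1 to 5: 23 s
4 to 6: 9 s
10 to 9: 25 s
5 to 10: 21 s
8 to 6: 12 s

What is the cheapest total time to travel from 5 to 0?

38 s

Compare a few routes:
5 - 9 - 4 - 6 - 8 - 0: 15+17+9+12+11 = 64
5 - 9 - 8 - 0: 15+21+11 = 47
5 - 6 - 8 - 0: 15+12+11 = 38
5 - 1 - 3 - 8 - 0: 23+2+8+11 = 44
The minimum is 38 s via 5 - 6 - 8 - 0.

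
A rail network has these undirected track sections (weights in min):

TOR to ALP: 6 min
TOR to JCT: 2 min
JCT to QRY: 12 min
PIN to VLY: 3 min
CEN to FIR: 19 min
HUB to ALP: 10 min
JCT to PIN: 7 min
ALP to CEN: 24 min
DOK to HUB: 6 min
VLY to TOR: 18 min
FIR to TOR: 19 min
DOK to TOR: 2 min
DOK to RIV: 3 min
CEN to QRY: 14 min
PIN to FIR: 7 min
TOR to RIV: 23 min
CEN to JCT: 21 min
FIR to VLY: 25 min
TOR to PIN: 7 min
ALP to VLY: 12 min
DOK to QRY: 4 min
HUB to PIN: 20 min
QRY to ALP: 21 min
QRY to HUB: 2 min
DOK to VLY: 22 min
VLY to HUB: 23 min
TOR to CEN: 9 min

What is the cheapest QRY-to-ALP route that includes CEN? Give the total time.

29 min

Shortest QRY→CEN: QRY–CEN = 14
Shortest CEN→ALP: CEN–TOR–ALP = 15
Total via CEN: 14 + 15 = 29 min.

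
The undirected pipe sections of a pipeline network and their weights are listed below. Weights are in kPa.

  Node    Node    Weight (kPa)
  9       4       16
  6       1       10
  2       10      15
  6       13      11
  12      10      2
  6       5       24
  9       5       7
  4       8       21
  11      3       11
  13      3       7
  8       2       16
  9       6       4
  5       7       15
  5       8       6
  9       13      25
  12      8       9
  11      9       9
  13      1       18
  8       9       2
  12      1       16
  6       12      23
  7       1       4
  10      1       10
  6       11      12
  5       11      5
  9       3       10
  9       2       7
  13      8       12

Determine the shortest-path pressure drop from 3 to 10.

23 kPa

Settle nodes by increasing distance from 3:
3: 0
13: 7  (via 3)
9: 10  (via 3)
11: 11  (via 3)
8: 12  (via 9)
6: 14  (via 9)
5: 16  (via 11)
2: 17  (via 9)
12: 21  (via 8)
10: 23  (via 12)
Shortest route: 3–9–8–12–10 = 23 kPa.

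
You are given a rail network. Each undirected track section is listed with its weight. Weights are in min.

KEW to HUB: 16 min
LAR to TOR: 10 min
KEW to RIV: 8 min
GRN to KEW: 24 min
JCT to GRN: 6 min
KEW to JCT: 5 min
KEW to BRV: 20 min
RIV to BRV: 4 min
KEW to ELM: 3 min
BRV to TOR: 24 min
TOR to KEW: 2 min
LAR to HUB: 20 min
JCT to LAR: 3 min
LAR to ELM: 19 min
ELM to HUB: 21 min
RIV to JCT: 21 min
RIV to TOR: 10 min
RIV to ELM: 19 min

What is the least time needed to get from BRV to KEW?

12 min

Shortest distances from BRV:
BRV: 0
RIV: 4  (via BRV)
KEW: 12  (via RIV)
Shortest route: BRV → RIV → KEW = 12 min.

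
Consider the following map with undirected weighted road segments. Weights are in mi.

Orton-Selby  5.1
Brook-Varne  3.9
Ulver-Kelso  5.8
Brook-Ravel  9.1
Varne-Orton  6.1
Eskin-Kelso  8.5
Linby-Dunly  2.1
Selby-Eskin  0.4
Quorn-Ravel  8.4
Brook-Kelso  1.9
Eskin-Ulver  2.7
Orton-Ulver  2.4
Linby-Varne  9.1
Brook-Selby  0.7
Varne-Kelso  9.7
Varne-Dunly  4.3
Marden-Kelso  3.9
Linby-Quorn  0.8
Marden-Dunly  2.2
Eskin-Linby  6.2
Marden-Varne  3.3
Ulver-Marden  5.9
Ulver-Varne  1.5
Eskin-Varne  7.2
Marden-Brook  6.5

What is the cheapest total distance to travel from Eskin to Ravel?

Enumerating some paths:
Eskin - Ulver - Kelso - Brook - Ravel: 2.7+5.8+1.9+9.1 = 19.5
Eskin - Linby - Quorn - Ravel: 6.2+0.8+8.4 = 15.4
Eskin - Ulver - Varne - Brook - Ravel: 2.7+1.5+3.9+9.1 = 17.2
Eskin - Selby - Brook - Ravel: 0.4+0.7+9.1 = 10.2
Cheapest is Eskin - Selby - Brook - Ravel at 10.2 mi.

10.2 mi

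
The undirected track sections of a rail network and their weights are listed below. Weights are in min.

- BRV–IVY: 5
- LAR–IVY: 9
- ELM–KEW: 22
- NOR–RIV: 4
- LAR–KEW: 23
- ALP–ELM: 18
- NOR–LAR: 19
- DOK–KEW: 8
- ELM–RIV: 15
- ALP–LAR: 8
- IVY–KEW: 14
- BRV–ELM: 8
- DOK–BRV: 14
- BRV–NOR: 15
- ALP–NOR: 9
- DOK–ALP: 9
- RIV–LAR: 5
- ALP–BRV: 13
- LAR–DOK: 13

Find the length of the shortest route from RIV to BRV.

19 min

Running Dijkstra from RIV:
RIV: 0
NOR: 4  (via RIV)
LAR: 5  (via RIV)
ALP: 13  (via NOR)
IVY: 14  (via LAR)
ELM: 15  (via RIV)
DOK: 18  (via LAR)
BRV: 19  (via NOR)
Shortest route: RIV → NOR → BRV = 19 min.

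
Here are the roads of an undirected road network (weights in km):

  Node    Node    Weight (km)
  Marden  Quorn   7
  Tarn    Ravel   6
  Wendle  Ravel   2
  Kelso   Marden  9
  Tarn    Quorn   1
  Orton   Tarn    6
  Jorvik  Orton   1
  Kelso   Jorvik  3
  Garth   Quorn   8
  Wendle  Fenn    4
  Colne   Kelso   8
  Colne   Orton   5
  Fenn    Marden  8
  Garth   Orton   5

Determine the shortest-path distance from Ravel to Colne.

Candidate routes:
Ravel - Tarn - Orton - Colne: 6+6+5 = 17
Ravel - Tarn - Orton - Jorvik - Kelso - Colne: 6+6+1+3+8 = 24
Ravel - Tarn - Quorn - Garth - Orton - Colne: 6+1+8+5+5 = 25
Ravel - Wendle - Fenn - Marden - Kelso - Colne: 2+4+8+9+8 = 31
Cheapest is Ravel - Tarn - Orton - Colne at 17 km.

17 km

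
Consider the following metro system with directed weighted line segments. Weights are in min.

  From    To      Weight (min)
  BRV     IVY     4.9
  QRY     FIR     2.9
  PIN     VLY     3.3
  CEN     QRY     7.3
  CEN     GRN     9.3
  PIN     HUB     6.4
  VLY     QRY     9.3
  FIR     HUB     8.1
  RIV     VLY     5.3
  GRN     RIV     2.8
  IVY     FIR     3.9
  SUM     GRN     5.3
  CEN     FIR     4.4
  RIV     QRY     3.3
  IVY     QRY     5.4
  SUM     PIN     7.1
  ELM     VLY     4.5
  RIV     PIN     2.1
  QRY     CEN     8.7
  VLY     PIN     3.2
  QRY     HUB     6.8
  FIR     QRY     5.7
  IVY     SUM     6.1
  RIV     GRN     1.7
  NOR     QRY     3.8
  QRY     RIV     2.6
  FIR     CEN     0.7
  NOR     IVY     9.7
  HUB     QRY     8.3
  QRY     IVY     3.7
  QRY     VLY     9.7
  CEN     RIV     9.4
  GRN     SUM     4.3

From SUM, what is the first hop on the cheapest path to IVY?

Candidate routes:
SUM–PIN–HUB–QRY–IVY: 7.1+6.4+8.3+3.7 = 25.5
SUM–GRN–RIV–QRY–IVY: 5.3+2.8+3.3+3.7 = 15.1
SUM–PIN–VLY–QRY–IVY: 7.1+3.3+9.3+3.7 = 23.4
SUM–GRN–RIV–VLY–QRY–IVY: 5.3+2.8+5.3+9.3+3.7 = 26.4
Cheapest is SUM–GRN–RIV–QRY–IVY at 15.1 min.
So from SUM the first move is to GRN.

GRN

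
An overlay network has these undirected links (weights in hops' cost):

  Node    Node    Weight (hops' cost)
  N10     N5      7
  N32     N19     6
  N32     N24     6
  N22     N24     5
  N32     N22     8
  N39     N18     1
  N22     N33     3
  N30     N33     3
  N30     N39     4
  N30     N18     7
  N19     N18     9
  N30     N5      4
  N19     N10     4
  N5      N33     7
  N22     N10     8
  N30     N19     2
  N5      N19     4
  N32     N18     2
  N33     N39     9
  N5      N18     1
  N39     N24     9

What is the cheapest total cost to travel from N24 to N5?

9 hops' cost

Enumerating some paths:
N24 → N39 → N18 → N5: 9+1+1 = 11
N24 → N22 → N33 → N30 → N5: 5+3+3+4 = 15
N24 → N32 → N18 → N5: 6+2+1 = 9
N24 → N22 → N33 → N5: 5+3+7 = 15
The minimum is 9 hops' cost via N24 → N32 → N18 → N5.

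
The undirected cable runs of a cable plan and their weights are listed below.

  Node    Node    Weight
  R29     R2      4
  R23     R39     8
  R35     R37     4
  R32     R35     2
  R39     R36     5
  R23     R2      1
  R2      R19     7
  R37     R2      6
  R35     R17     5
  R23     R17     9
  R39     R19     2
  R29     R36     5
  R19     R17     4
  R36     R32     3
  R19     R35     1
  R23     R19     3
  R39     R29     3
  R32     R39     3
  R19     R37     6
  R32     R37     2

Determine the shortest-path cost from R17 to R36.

Enumerating some paths:
R17–R19–R39–R36: 4+2+5 = 11
R17–R19–R39–R32–R36: 4+2+3+3 = 12
R17–R35–R19–R39–R36: 5+1+2+5 = 13
R17–R35–R32–R36: 5+2+3 = 10
The minimum is 10 via R17–R35–R32–R36.

10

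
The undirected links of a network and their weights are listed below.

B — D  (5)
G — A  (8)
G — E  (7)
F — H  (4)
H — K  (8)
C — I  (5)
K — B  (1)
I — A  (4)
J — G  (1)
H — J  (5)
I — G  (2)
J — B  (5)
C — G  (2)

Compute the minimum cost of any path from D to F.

Running Dijkstra from D:
D: 0
B: 5  (via D)
K: 6  (via B)
J: 10  (via B)
G: 11  (via J)
C: 13  (via G)
I: 13  (via G)
H: 14  (via K)
A: 17  (via I)
E: 18  (via G)
F: 18  (via H)
Shortest route: D → B → K → H → F = 18.

18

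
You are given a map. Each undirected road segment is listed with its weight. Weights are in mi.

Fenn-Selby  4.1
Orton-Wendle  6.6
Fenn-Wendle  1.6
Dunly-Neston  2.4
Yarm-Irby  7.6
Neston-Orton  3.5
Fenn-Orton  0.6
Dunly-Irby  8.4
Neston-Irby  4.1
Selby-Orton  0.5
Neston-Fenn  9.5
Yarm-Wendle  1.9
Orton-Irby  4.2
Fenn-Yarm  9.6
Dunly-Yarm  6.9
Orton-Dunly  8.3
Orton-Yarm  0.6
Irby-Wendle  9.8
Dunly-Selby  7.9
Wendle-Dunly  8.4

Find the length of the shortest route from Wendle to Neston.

Candidate routes:
Wendle–Fenn–Selby–Orton–Neston: 1.6+4.1+0.5+3.5 = 9.7
Wendle–Fenn–Orton–Neston: 1.6+0.6+3.5 = 5.7
Wendle–Yarm–Orton–Neston: 1.9+0.6+3.5 = 6
Wendle–Orton–Neston: 6.6+3.5 = 10.1
Cheapest is Wendle–Fenn–Orton–Neston at 5.7 mi.

5.7 mi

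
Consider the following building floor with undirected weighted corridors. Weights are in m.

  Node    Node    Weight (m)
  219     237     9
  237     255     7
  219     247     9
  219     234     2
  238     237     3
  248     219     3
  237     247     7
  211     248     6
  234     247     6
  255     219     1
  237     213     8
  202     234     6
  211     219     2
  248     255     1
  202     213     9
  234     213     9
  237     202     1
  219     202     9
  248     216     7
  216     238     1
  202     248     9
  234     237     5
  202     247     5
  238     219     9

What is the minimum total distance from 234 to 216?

Enumerating some paths:
234 - 202 - 237 - 238 - 216: 6+1+3+1 = 11
234 - 237 - 238 - 216: 5+3+1 = 9
234 - 219 - 255 - 248 - 216: 2+1+1+7 = 11
234 - 219 - 238 - 216: 2+9+1 = 12
Cheapest is 234 - 237 - 238 - 216 at 9 m.

9 m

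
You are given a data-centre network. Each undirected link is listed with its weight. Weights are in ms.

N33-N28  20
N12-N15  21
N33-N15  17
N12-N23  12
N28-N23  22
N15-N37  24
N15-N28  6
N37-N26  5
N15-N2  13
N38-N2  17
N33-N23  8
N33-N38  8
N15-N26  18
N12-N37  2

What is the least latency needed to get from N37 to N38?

30 ms

Compare a few routes:
N37 - N12 - N15 - N33 - N38: 2+21+17+8 = 48
N37 - N12 - N23 - N33 - N38: 2+12+8+8 = 30
N37 - N26 - N15 - N33 - N38: 5+18+17+8 = 48
The minimum is 30 ms via N37 - N12 - N23 - N33 - N38.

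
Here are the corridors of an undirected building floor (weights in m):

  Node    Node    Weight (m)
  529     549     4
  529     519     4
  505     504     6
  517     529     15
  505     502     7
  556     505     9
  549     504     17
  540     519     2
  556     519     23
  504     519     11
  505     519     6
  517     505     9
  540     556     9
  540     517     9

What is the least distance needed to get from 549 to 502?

21 m

Shortest distances from 549:
549: 0
529: 4  (via 549)
519: 8  (via 529)
540: 10  (via 519)
505: 14  (via 519)
504: 17  (via 549)
556: 19  (via 540)
517: 19  (via 529)
502: 21  (via 505)
Shortest route: 549–529–519–505–502 = 21 m.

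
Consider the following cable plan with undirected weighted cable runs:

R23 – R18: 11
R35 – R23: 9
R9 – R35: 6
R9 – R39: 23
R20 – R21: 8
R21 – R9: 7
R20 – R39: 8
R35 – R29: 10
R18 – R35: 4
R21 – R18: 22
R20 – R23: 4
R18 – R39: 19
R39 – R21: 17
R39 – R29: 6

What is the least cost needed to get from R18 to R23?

Running Dijkstra from R18:
R18: 0
R35: 4  (via R18)
R9: 10  (via R35)
R23: 11  (via R18)
Shortest route: R18–R23 = 11.

11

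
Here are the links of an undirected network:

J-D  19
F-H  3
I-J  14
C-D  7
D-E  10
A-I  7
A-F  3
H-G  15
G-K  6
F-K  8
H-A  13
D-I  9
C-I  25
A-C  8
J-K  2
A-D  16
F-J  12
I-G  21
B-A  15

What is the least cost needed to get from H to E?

Running Dijkstra from H:
H: 0
F: 3  (via H)
A: 6  (via F)
K: 11  (via F)
I: 13  (via A)
J: 13  (via K)
C: 14  (via A)
G: 15  (via H)
B: 21  (via A)
D: 21  (via C)
E: 31  (via D)
Shortest route: H → F → A → C → D → E = 31.

31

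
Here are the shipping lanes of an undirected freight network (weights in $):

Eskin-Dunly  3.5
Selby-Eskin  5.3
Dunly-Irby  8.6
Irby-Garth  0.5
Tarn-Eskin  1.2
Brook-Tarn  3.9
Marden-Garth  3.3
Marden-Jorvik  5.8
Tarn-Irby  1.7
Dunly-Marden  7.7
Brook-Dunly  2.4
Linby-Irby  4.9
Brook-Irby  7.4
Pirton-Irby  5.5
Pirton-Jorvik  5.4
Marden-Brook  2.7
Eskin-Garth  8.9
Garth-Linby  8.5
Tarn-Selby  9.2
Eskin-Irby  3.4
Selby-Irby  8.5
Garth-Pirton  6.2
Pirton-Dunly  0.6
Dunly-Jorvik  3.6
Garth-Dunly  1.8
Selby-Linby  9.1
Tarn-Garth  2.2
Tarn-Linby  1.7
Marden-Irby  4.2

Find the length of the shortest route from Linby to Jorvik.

Running Dijkstra from Linby:
Linby: 0
Tarn: 1.7  (via Linby)
Eskin: 2.9  (via Tarn)
Irby: 3.4  (via Tarn)
Garth: 3.9  (via Tarn)
Brook: 5.6  (via Tarn)
Dunly: 5.7  (via Garth)
Pirton: 6.3  (via Dunly)
Marden: 7.2  (via Garth)
Selby: 8.2  (via Eskin)
Jorvik: 9.3  (via Dunly)
Shortest route: Linby → Tarn → Garth → Dunly → Jorvik = $9.3.

$9.3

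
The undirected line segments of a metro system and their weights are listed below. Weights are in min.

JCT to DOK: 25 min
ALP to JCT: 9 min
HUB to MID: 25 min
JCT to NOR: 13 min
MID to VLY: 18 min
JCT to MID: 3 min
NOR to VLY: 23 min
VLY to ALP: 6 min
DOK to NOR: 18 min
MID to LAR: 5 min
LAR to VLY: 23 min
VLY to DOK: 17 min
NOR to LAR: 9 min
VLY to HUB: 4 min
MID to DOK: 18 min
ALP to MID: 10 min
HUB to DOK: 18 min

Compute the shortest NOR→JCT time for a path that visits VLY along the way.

Shortest NOR→VLY: NOR–VLY = 23
Shortest VLY→JCT: VLY–ALP–JCT = 15
Total via VLY: 23 + 15 = 38 min.

38 min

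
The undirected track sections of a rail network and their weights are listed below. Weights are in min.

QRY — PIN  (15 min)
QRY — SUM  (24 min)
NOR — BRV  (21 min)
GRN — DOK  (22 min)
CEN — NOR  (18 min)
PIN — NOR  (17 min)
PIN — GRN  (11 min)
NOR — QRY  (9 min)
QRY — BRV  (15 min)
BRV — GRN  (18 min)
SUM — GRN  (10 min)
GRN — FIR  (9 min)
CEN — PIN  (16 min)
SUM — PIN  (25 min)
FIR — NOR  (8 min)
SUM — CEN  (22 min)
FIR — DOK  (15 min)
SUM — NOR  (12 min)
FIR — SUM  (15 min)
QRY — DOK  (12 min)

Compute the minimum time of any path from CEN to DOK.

Running Dijkstra from CEN:
CEN: 0
PIN: 16  (via CEN)
NOR: 18  (via CEN)
SUM: 22  (via CEN)
FIR: 26  (via NOR)
QRY: 27  (via NOR)
GRN: 27  (via PIN)
BRV: 39  (via NOR)
DOK: 39  (via QRY)
Shortest route: CEN–NOR–QRY–DOK = 39 min.

39 min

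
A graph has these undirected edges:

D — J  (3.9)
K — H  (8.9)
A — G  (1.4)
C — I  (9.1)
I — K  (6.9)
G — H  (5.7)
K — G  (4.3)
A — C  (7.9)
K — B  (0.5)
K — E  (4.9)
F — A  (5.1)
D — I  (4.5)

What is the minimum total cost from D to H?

Shortest distances from D:
D: 0
J: 3.9  (via D)
I: 4.5  (via D)
K: 11.4  (via I)
B: 11.9  (via K)
C: 13.6  (via I)
G: 15.7  (via K)
E: 16.3  (via K)
A: 17.1  (via G)
H: 20.3  (via K)
Shortest route: D → I → K → H = 20.3.

20.3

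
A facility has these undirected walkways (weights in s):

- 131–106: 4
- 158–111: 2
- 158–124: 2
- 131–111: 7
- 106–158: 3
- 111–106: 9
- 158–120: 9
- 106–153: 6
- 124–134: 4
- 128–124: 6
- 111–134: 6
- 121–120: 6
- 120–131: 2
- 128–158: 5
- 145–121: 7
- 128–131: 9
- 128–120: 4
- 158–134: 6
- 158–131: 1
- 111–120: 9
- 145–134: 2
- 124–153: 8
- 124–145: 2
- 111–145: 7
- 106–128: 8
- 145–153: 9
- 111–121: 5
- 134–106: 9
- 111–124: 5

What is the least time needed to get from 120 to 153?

12 s

Shortest distances from 120:
120: 0
131: 2  (via 120)
158: 3  (via 131)
128: 4  (via 120)
111: 5  (via 158)
124: 5  (via 158)
106: 6  (via 131)
121: 6  (via 120)
145: 7  (via 124)
134: 9  (via 158)
153: 12  (via 106)
Shortest route: 120–131–106–153 = 12 s.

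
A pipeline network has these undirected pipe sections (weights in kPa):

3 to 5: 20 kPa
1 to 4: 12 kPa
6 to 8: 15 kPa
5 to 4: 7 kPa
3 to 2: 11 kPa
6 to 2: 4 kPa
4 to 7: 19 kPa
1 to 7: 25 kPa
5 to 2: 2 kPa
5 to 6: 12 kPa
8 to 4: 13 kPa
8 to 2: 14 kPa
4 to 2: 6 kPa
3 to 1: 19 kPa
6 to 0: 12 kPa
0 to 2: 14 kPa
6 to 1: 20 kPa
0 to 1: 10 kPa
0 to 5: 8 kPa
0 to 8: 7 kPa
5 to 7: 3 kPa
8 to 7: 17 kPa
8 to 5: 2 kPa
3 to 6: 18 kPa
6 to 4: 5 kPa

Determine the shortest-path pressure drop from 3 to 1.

19 kPa

Compare a few routes:
3 - 2 - 4 - 1: 11+6+12 = 29
3 - 1: 19 = 19
Cheapest is 3 - 1 at 19 kPa.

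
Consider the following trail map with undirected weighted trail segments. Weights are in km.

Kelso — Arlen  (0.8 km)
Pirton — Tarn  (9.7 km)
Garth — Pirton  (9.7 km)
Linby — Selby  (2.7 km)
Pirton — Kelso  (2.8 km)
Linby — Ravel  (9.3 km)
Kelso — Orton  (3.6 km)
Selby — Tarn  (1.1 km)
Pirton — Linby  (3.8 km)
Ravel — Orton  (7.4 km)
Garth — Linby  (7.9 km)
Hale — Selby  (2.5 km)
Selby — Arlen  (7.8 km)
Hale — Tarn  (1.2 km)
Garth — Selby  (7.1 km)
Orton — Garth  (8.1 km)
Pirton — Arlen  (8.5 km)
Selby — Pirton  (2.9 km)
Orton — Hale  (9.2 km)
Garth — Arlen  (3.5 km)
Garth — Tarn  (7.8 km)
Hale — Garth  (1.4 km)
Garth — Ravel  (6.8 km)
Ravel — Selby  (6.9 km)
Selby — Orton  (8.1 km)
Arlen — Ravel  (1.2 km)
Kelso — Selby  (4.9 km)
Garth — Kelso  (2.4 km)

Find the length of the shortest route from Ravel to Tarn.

Running Dijkstra from Ravel:
Ravel: 0
Arlen: 1.2  (via Ravel)
Kelso: 2  (via Arlen)
Garth: 4.4  (via Kelso)
Pirton: 4.8  (via Kelso)
Orton: 5.6  (via Kelso)
Hale: 5.8  (via Garth)
Selby: 6.9  (via Ravel)
Tarn: 7  (via Hale)
Shortest route: Ravel → Arlen → Kelso → Garth → Hale → Tarn = 7 km.

7 km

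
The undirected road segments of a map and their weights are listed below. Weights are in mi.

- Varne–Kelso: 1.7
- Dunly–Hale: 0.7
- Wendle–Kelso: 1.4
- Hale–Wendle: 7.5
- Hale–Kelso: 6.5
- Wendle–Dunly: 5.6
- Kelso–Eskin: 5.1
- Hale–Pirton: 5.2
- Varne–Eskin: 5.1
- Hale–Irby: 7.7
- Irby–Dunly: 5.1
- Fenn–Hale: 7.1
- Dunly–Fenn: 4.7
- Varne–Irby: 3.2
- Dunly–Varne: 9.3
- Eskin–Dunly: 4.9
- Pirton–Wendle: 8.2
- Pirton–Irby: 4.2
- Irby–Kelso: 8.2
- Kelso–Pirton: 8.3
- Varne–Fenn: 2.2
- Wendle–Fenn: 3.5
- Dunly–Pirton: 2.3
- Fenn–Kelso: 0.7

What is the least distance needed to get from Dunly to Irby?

5.1 mi

Running Dijkstra from Dunly:
Dunly: 0
Hale: 0.7  (via Dunly)
Pirton: 2.3  (via Dunly)
Fenn: 4.7  (via Dunly)
Eskin: 4.9  (via Dunly)
Irby: 5.1  (via Dunly)
Shortest route: Dunly → Irby = 5.1 mi.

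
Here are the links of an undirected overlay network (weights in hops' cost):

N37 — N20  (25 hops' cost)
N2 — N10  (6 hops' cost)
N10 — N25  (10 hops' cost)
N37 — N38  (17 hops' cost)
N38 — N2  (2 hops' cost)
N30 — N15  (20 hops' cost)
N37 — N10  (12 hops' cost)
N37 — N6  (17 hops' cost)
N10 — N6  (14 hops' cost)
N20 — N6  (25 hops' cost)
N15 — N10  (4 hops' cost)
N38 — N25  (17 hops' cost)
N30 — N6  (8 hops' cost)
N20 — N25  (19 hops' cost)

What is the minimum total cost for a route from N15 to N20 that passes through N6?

Shortest N15→N6: N15 → N10 → N6 = 18
Shortest N6→N20: N6 → N20 = 25
Total via N6: 18 + 25 = 43 hops' cost.

43 hops' cost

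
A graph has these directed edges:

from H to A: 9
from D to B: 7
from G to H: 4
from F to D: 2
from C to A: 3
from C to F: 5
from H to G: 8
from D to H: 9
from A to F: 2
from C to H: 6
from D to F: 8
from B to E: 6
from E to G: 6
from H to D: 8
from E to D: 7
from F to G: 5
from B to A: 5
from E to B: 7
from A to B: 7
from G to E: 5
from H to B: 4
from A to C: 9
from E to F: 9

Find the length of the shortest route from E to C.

Running Dijkstra from E:
E: 0
G: 6  (via E)
B: 7  (via E)
D: 7  (via E)
F: 9  (via E)
H: 10  (via G)
A: 12  (via B)
C: 21  (via A)
Shortest route: E–B–A–C = 21.

21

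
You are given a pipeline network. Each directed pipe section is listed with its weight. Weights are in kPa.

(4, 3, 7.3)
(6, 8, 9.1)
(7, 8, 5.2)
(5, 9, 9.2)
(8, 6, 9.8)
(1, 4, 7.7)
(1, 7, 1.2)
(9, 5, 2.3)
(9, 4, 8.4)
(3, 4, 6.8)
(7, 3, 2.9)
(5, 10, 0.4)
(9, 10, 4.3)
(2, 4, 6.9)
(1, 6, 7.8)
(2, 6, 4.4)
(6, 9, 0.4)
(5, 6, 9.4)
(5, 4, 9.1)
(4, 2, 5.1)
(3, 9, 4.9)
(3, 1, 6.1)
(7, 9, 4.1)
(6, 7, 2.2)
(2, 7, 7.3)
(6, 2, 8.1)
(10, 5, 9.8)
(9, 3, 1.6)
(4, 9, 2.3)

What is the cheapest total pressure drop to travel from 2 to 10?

7.5 kPa

Settle nodes by increasing distance from 2:
2: 0
6: 4.4  (via 2)
9: 4.8  (via 6)
3: 6.4  (via 9)
7: 6.6  (via 6)
4: 6.9  (via 2)
5: 7.1  (via 9)
10: 7.5  (via 5)
Shortest route: 2 → 6 → 9 → 5 → 10 = 7.5 kPa.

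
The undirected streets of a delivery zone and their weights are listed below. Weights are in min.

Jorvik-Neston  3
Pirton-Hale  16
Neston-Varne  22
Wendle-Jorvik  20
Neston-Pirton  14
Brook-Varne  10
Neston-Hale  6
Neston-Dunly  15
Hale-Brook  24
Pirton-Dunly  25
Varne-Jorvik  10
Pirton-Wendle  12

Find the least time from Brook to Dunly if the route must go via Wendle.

77 min

Shortest Brook→Wendle: Brook → Varne → Jorvik → Wendle = 40
Best Wendle to Dunly: Wendle → Pirton → Dunly costing 37
Total via Wendle: 40 + 37 = 77 min.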